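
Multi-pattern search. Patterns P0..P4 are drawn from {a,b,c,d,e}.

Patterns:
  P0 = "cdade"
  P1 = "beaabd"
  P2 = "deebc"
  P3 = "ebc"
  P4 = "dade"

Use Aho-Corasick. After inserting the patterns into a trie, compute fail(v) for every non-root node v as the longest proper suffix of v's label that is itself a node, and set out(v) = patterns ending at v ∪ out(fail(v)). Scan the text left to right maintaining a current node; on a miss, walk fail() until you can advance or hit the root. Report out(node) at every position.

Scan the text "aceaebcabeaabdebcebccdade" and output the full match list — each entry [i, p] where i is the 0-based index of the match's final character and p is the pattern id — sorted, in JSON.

Build:
Trie (insert patterns):
  0='ε' goto b→6 c→1 d→12 e→17
  1='c' goto d→2
  2='cd' goto a→3
  3='cda' goto d→4
  4='cdad' goto e→5
  5='cdade' goto ·  ←P0
  6='b' goto e→7
  7='be' goto a→8
  8='bea' goto a→9
  9='beaa' goto b→10
  10='beaab' goto d→11
  11='beaabd' goto ·  ←P1
  12='d' goto a→20 e→13
  13='de' goto e→14
  14='dee' goto b→15
  15='deeb' goto c→16
  16='deebc' goto ·  ←P2
  17='e' goto b→18
  18='eb' goto c→19
  19='ebc' goto ·  ←P3
  20='da' goto d→21
  21='dad' goto e→22
  22='dade' goto ·  ←P4

Failure links (BFS by depth):
  fail(1) 'c': from fail(0)=0 chase 'c': 0 ⇒ 0;  out=∅∪out(0)=∅
  fail(6) 'b': from fail(0)=0 chase 'b': 0 ⇒ 0;  out=∅∪out(0)=∅
  fail(12) 'd': from fail(0)=0 chase 'd': 0 ⇒ 0;  out=∅∪out(0)=∅
  fail(17) 'e': from fail(0)=0 chase 'e': 0 ⇒ 0;  out=∅∪out(0)=∅
  fail(2) 'cd': from fail(1)=0 chase 'd': 0 ⇒ 12;  out=∅∪out(12)=∅
  fail(7) 'be': from fail(6)=0 chase 'e': 0 ⇒ 17;  out=∅∪out(17)=∅
  fail(13) 'de': from fail(12)=0 chase 'e': 0 ⇒ 17;  out=∅∪out(17)=∅
  fail(18) 'eb': from fail(17)=0 chase 'b': 0 ⇒ 6;  out=∅∪out(6)=∅
  fail(20) 'da': from fail(12)=0 chase 'a': 0 ⇒ 0;  out=∅∪out(0)=∅
  fail(3) 'cda': from fail(2)=12 chase 'a': 12 ⇒ 20;  out=∅∪out(20)=∅
  fail(8) 'bea': from fail(7)=17 chase 'a': 17→0 ⇒ 0;  out=∅∪out(0)=∅
  fail(14) 'dee': from fail(13)=17 chase 'e': 17→0 ⇒ 17;  out=∅∪out(17)=∅
  fail(19) 'ebc': from fail(18)=6 chase 'c': 6→0 ⇒ 1;  out={3}∪out(1)={3}
  fail(21) 'dad': from fail(20)=0 chase 'd': 0 ⇒ 12;  out=∅∪out(12)=∅
  fail(4) 'cdad': from fail(3)=20 chase 'd': 20 ⇒ 21;  out=∅∪out(21)=∅
  fail(9) 'beaa': from fail(8)=0 chase 'a': 0 ⇒ 0;  out=∅∪out(0)=∅
  fail(15) 'deeb': from fail(14)=17 chase 'b': 17 ⇒ 18;  out=∅∪out(18)=∅
  fail(22) 'dade': from fail(21)=12 chase 'e': 12 ⇒ 13;  out={4}∪out(13)={4}
  fail(5) 'cdade': from fail(4)=21 chase 'e': 21 ⇒ 22;  out={0}∪out(22)={0,4}
  fail(10) 'beaab': from fail(9)=0 chase 'b': 0 ⇒ 6;  out=∅∪out(6)=∅
  fail(16) 'deebc': from fail(15)=18 chase 'c': 18 ⇒ 19;  out={2}∪out(19)={2,3}
  fail(11) 'beaabd': from fail(10)=6 chase 'd': 6→0 ⇒ 12;  out={1}∪out(12)={1}

Text stream:
pos 0 'a': at 0
pos 1 'c': at 1
pos 2 'e': at 17 (fail-walked)
pos 3 'a': at 0 (fail-walked)
pos 4 'e': at 17
pos 5 'b': at 18
pos 6 'c': at 19  ** P3@[4:6]
pos 7 'a': at 0 (fail-walked)
pos 8 'b': at 6
pos 9 'e': at 7
pos 10 'a': at 8
pos 11 'a': at 9
pos 12 'b': at 10
pos 13 'd': at 11  ** P1@[8:13]
pos 14 'e': at 13 (fail-walked)
pos 15 'b': at 18 (fail-walked)
pos 16 'c': at 19  ** P3@[14:16]
pos 17 'e': at 17 (fail-walked)
pos 18 'b': at 18
pos 19 'c': at 19  ** P3@[17:19]
pos 20 'c': at 1 (fail-walked)
pos 21 'd': at 2
pos 22 'a': at 3
pos 23 'd': at 4
pos 24 'e': at 5  ** P0@[20:24],P4@[21:24]

All matches (sorted): [[6,3],[13,1],[16,3],[19,3],[24,0],[24,4]]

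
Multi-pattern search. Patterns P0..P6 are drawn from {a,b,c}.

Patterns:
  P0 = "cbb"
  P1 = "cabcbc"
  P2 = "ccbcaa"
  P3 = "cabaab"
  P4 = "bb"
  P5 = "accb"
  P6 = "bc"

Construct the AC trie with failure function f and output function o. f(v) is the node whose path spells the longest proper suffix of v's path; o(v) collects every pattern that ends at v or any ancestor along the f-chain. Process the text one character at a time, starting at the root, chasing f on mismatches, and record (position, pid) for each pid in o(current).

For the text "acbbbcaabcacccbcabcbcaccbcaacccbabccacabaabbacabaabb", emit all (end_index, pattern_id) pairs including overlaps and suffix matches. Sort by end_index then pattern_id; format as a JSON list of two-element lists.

Construct AC machine:
Trie (insert patterns):
  0='ε' goto a→19 b→17 c→1
  1='c' goto a→4 b→2 c→9
  2='cb' goto b→3
  3='cbb' goto ·  ←P0
  4='ca' goto b→5
  5='cab' goto a→14 c→6
  6='cabc' goto b→7
  7='cabcb' goto c→8
  8='cabcbc' goto ·  ←P1
  9='cc' goto b→10
  10='ccb' goto c→11
  11='ccbc' goto a→12
  12='ccbca' goto a→13
  13='ccbcaa' goto ·  ←P2
  14='caba' goto a→15
  15='cabaa' goto b→16
  16='cabaab' goto ·  ←P3
  17='b' goto b→18 c→23
  18='bb' goto ·  ←P4
  19='a' goto c→20
  20='ac' goto c→21
  21='acc' goto b→22
  22='accb' goto ·  ←P5
  23='bc' goto ·  ←P6

Failure links (BFS by depth):
  n1('c'): parent n0 fail=0; on 'c' 0 → fail=0;  out ∅∪∅=∅
  n17('b'): parent n0 fail=0; on 'b' 0 → fail=0;  out ∅∪∅=∅
  n19('a'): parent n0 fail=0; on 'a' 0 → fail=0;  out ∅∪∅=∅
  n2('cb'): parent n1 fail=0; on 'b' 0 → fail=17;  out ∅∪∅=∅
  n4('ca'): parent n1 fail=0; on 'a' 0 → fail=19;  out ∅∪∅=∅
  n9('cc'): parent n1 fail=0; on 'c' 0 → fail=1;  out ∅∪∅=∅
  n18('bb'): parent n17 fail=0; on 'b' 0 → fail=17;  out {4}∪∅={4}
  n20('ac'): parent n19 fail=0; on 'c' 0 → fail=1;  out ∅∪∅=∅
  n23('bc'): parent n17 fail=0; on 'c' 0 → fail=1;  out {6}∪∅={6}
  n3('cbb'): parent n2 fail=17; on 'b' 17 → fail=18;  out {0}∪{4}={0,4}
  n5('cab'): parent n4 fail=19; on 'b' 19→0 → fail=17;  out ∅∪∅=∅
  n10('ccb'): parent n9 fail=1; on 'b' 1 → fail=2;  out ∅∪∅=∅
  n21('acc'): parent n20 fail=1; on 'c' 1 → fail=9;  out ∅∪∅=∅
  n6('cabc'): parent n5 fail=17; on 'c' 17 → fail=23;  out ∅∪{6}={6}
  n11('ccbc'): parent n10 fail=2; on 'c' 2→17 → fail=23;  out ∅∪{6}={6}
  n14('caba'): parent n5 fail=17; on 'a' 17→0 → fail=19;  out ∅∪∅=∅
  n22('accb'): parent n21 fail=9; on 'b' 9 → fail=10;  out {5}∪∅={5}
  n7('cabcb'): parent n6 fail=23; on 'b' 23→1 → fail=2;  out ∅∪∅=∅
  n12('ccbca'): parent n11 fail=23; on 'a' 23→1 → fail=4;  out ∅∪∅=∅
  n15('cabaa'): parent n14 fail=19; on 'a' 19→0 → fail=19;  out ∅∪∅=∅
  n8('cabcbc'): parent n7 fail=2; on 'c' 2→17 → fail=23;  out {1}∪{6}={1,6}
  n13('ccbcaa'): parent n12 fail=4; on 'a' 4→19→0 → fail=19;  out {2}∪∅={2}
  n16('cabaab'): parent n15 fail=19; on 'b' 19→0 → fail=17;  out {3}∪∅={3}

Run:
i=0 'a': node 0→19
i=1 'c': node 19→20
i=2 'b': node 20→2 (via fail)
i=3 'b': node 2→3  ** P0@[1:3],P4@[2:3]
i=4 'b': node 3→18 (via fail)  ** P4@[3:4]
i=5 'c': node 18→23 (via fail)  ** P6@[4:5]
i=6 'a': node 23→4 (via fail)
i=7 'a': node 4→19 (via fail)
i=8 'b': node 19→17 (via fail)
i=9 'c': node 17→23  ** P6@[8:9]
i=10 'a': node 23→4 (via fail)
i=11 'c': node 4→20 (via fail)
i=12 'c': node 20→21
i=13 'c': node 21→9 (via fail)
i=14 'b': node 9→10
i=15 'c': node 10→11  ** P6@[14:15]
i=16 'a': node 11→12
i=17 'b': node 12→5 (via fail)
i=18 'c': node 5→6  ** P6@[17:18]
i=19 'b': node 6→7
i=20 'c': node 7→8  ** P1@[15:20],P6@[19:20]
i=21 'a': node 8→4 (via fail)
i=22 'c': node 4→20 (via fail)
i=23 'c': node 20→21
i=24 'b': node 21→22  ** P5@[21:24]
i=25 'c': node 22→11 (via fail)  ** P6@[24:25]
i=26 'a': node 11→12
i=27 'a': node 12→13  ** P2@[22:27]
i=28 'c': node 13→20 (via fail)
i=29 'c': node 20→21
i=30 'c': node 21→9 (via fail)
i=31 'b': node 9→10
i=32 'a': node 10→19 (via fail)
i=33 'b': node 19→17 (via fail)
i=34 'c': node 17→23  ** P6@[33:34]
i=35 'c': node 23→9 (via fail)
i=36 'a': node 9→4 (via fail)
i=37 'c': node 4→20 (via fail)
i=38 'a': node 20→4 (via fail)
i=39 'b': node 4→5
i=40 'a': node 5→14
i=41 'a': node 14→15
i=42 'b': node 15→16  ** P3@[37:42]
i=43 'b': node 16→18 (via fail)  ** P4@[42:43]
i=44 'a': node 18→19 (via fail)
i=45 'c': node 19→20
i=46 'a': node 20→4 (via fail)
i=47 'b': node 4→5
i=48 'a': node 5→14
i=49 'a': node 14→15
i=50 'b': node 15→16  ** P3@[45:50]
i=51 'b': node 16→18 (via fail)  ** P4@[50:51]

Matches: [[3,0],[3,4],[4,4],[5,6],[9,6],[15,6],[18,6],[20,1],[20,6],[24,5],[25,6],[27,2],[34,6],[42,3],[43,4],[50,3],[51,4]]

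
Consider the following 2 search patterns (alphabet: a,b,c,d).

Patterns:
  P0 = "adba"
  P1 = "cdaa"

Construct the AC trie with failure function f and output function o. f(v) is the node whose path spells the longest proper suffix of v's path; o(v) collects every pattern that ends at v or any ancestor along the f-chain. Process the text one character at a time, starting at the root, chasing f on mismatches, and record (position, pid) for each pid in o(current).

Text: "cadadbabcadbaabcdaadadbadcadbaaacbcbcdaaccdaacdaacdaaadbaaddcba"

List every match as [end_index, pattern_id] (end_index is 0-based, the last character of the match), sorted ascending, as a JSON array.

Build:
Trie nodes:
  n0 'ε': a→1 c→5
  n1 'a': d→2
  n2 'ad': b→3
  n3 'adb': a→4
  n4 'adba': ·  ←P0
  n5 'c': d→6
  n6 'cd': a→7
  n7 'cda': a→8
  n8 'cdaa': ·  ←P1

BFS fail/out derivation:
  n1('a'): parent n0 fail=0; on 'a' 0 → fail=0;  out ∅∪∅=∅
  n5('c'): parent n0 fail=0; on 'c' 0 → fail=0;  out ∅∪∅=∅
  n2('ad'): parent n1 fail=0; on 'd' 0 → fail=0;  out ∅∪∅=∅
  n6('cd'): parent n5 fail=0; on 'd' 0 → fail=0;  out ∅∪∅=∅
  n3('adb'): parent n2 fail=0; on 'b' 0 → fail=0;  out ∅∪∅=∅
  n7('cda'): parent n6 fail=0; on 'a' 0 → fail=1;  out ∅∪∅=∅
  n4('adba'): parent n3 fail=0; on 'a' 0 → fail=1;  out {0}∪∅={0}
  n8('cdaa'): parent n7 fail=1; on 'a' 1→0 → fail=1;  out {1}∪∅={1}

Run:
i=0 'c': node 0→5
i=1 'a': node 5→1 ·f
i=2 'd': node 1→2
i=3 'a': node 2→1 ·f
i=4 'd': node 1→2
i=5 'b': node 2→3
i=6 'a': node 3→4  → match P0@[3:6]
i=7 'b': node 4→0 ·f
i=8 'c': node 0→5
i=9 'a': node 5→1 ·f
i=10 'd': node 1→2
i=11 'b': node 2→3
i=12 'a': node 3→4  → match P0@[9:12]
i=13 'a': node 4→1 ·f
i=14 'b': node 1→0 ·f
i=15 'c': node 0→5
i=16 'd': node 5→6
i=17 'a': node 6→7
i=18 'a': node 7→8  → match P1@[15:18]
i=19 'd': node 8→2 ·f
i=20 'a': node 2→1 ·f
i=21 'd': node 1→2
i=22 'b': node 2→3
i=23 'a': node 3→4  → match P0@[20:23]
i=24 'd': node 4→2 ·f
i=25 'c': node 2→5 ·f
i=26 'a': node 5→1 ·f
i=27 'd': node 1→2
i=28 'b': node 2→3
i=29 'a': node 3→4  → match P0@[26:29]
i=30 'a': node 4→1 ·f
i=31 'a': node 1→1 ·f
i=32 'c': node 1→5 ·f
i=33 'b': node 5→0 ·f
i=34 'c': node 0→5
i=35 'b': node 5→0 ·f
i=36 'c': node 0→5
i=37 'd': node 5→6
i=38 'a': node 6→7
i=39 'a': node 7→8  → match P1@[36:39]
i=40 'c': node 8→5 ·f
i=41 'c': node 5→5 ·f
i=42 'd': node 5→6
i=43 'a': node 6→7
i=44 'a': node 7→8  → match P1@[41:44]
i=45 'c': node 8→5 ·f
i=46 'd': node 5→6
i=47 'a': node 6→7
i=48 'a': node 7→8  → match P1@[45:48]
i=49 'c': node 8→5 ·f
i=50 'd': node 5→6
i=51 'a': node 6→7
i=52 'a': node 7→8  → match P1@[49:52]
i=53 'a': node 8→1 ·f
i=54 'd': node 1→2
i=55 'b': node 2→3
i=56 'a': node 3→4  → match P0@[53:56]
i=57 'a': node 4→1 ·f
i=58 'd': node 1→2
i=59 'd': node 2→0 ·f
i=60 'c': node 0→5
i=61 'b': node 5→0 ·f
i=62 'a': node 0→1

Matches: [[6,0],[12,0],[18,1],[23,0],[29,0],[39,1],[44,1],[48,1],[52,1],[56,0]]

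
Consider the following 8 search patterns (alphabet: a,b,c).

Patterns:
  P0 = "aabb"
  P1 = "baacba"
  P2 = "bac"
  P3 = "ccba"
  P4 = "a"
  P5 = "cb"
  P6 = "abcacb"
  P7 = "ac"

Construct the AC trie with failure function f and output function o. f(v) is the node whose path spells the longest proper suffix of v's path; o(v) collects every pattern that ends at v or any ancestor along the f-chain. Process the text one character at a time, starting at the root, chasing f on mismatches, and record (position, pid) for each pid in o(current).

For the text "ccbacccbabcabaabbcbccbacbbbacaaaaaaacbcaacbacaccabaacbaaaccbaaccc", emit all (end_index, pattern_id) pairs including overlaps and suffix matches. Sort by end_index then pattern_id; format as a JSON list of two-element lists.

Build automaton:
Trie nodes:
  n0 'ε': a→1 b→5 c→12
  n1 'a': a→2 b→17 c→22  [P4 ends]
  n2 'aa': b→3
  n3 'aab': b→4
  n4 'aabb': ·  [P0 ends]
  n5 'b': a→6
  n6 'ba': a→7 c→11
  n7 'baa': c→8
  n8 'baac': b→9
  n9 'baacb': a→10
  n10 'baacba': ·  [P1 ends]
  n11 'bac': ·  [P2 ends]
  n12 'c': b→16 c→13
  n13 'cc': b→14
  n14 'ccb': a→15
  n15 'ccba': ·  [P3 ends]
  n16 'cb': ·  [P5 ends]
  n17 'ab': c→18
  n18 'abc': a→19
  n19 'abca': c→20
  n20 'abcac': b→21
  n21 'abcacb': ·  [P6 ends]
  n22 'ac': ·  [P7 ends]

BFS fail/out derivation:
  fail(1) 'a': from fail(0)=0 chase 'a': 0 ⇒ 0;  out={4}∪out(0)={4}
  fail(5) 'b': from fail(0)=0 chase 'b': 0 ⇒ 0;  out=∅∪out(0)=∅
  fail(12) 'c': from fail(0)=0 chase 'c': 0 ⇒ 0;  out=∅∪out(0)=∅
  fail(2) 'aa': from fail(1)=0 chase 'a': 0 ⇒ 1;  out=∅∪out(1)={4}
  fail(6) 'ba': from fail(5)=0 chase 'a': 0 ⇒ 1;  out=∅∪out(1)={4}
  fail(13) 'cc': from fail(12)=0 chase 'c': 0 ⇒ 12;  out=∅∪out(12)=∅
  fail(16) 'cb': from fail(12)=0 chase 'b': 0 ⇒ 5;  out={5}∪out(5)={5}
  fail(17) 'ab': from fail(1)=0 chase 'b': 0 ⇒ 5;  out=∅∪out(5)=∅
  fail(22) 'ac': from fail(1)=0 chase 'c': 0 ⇒ 12;  out={7}∪out(12)={7}
  fail(3) 'aab': from fail(2)=1 chase 'b': 1 ⇒ 17;  out=∅∪out(17)=∅
  fail(7) 'baa': from fail(6)=1 chase 'a': 1 ⇒ 2;  out=∅∪out(2)={4}
  fail(11) 'bac': from fail(6)=1 chase 'c': 1 ⇒ 22;  out={2}∪out(22)={2,7}
  fail(14) 'ccb': from fail(13)=12 chase 'b': 12 ⇒ 16;  out=∅∪out(16)={5}
  fail(18) 'abc': from fail(17)=5 chase 'c': 5→0 ⇒ 12;  out=∅∪out(12)=∅
  fail(4) 'aabb': from fail(3)=17 chase 'b': 17→5→0 ⇒ 5;  out={0}∪out(5)={0}
  fail(8) 'baac': from fail(7)=2 chase 'c': 2→1 ⇒ 22;  out=∅∪out(22)={7}
  fail(15) 'ccba': from fail(14)=16 chase 'a': 16→5 ⇒ 6;  out={3}∪out(6)={3,4}
  fail(19) 'abca': from fail(18)=12 chase 'a': 12→0 ⇒ 1;  out=∅∪out(1)={4}
  fail(9) 'baacb': from fail(8)=22 chase 'b': 22→12 ⇒ 16;  out=∅∪out(16)={5}
  fail(20) 'abcac': from fail(19)=1 chase 'c': 1 ⇒ 22;  out=∅∪out(22)={7}
  fail(10) 'baacba': from fail(9)=16 chase 'a': 16→5 ⇒ 6;  out={1}∪out(6)={1,4}
  fail(21) 'abcacb': from fail(20)=22 chase 'b': 22→12 ⇒ 16;  out={6}∪out(16)={5,6}

Run:
i=0 'c': node 0→12
i=1 'c': node 12→13
i=2 'b': node 13→14  emit P5@[1:2]
i=3 'a': node 14→15  emit P3@[0:3],P4@[3:3]
i=4 'c': node 15→11 ·f  emit P2@[2:4],P7@[3:4]
i=5 'c': node 11→13 ·f
i=6 'c': node 13→13 ·f
i=7 'b': node 13→14  emit P5@[6:7]
i=8 'a': node 14→15  emit P3@[5:8],P4@[8:8]
i=9 'b': node 15→17 ·f
i=10 'c': node 17→18
i=11 'a': node 18→19  emit P4@[11:11]
i=12 'b': node 19→17 ·f
i=13 'a': node 17→6 ·f  emit P4@[13:13]
i=14 'a': node 6→7  emit P4@[14:14]
i=15 'b': node 7→3 ·f
i=16 'b': node 3→4  emit P0@[13:16]
i=17 'c': node 4→12 ·f
i=18 'b': node 12→16  emit P5@[17:18]
i=19 'c': node 16→12 ·f
i=20 'c': node 12→13
i=21 'b': node 13→14  emit P5@[20:21]
i=22 'a': node 14→15  emit P3@[19:22],P4@[22:22]
i=23 'c': node 15→11 ·f  emit P2@[21:23],P7@[22:23]
i=24 'b': node 11→16 ·f  emit P5@[23:24]
i=25 'b': node 16→5 ·f
i=26 'b': node 5→5 ·f
i=27 'a': node 5→6  emit P4@[27:27]
i=28 'c': node 6→11  emit P2@[26:28],P7@[27:28]
i=29 'a': node 11→1 ·f  emit P4@[29:29]
i=30 'a': node 1→2  emit P4@[30:30]
i=31 'a': node 2→2 ·f  emit P4@[31:31]
i=32 'a': node 2→2 ·f  emit P4@[32:32]
i=33 'a': node 2→2 ·f  emit P4@[33:33]
i=34 'a': node 2→2 ·f  emit P4@[34:34]
i=35 'a': node 2→2 ·f  emit P4@[35:35]
i=36 'c': node 2→22 ·f  emit P7@[35:36]
i=37 'b': node 22→16 ·f  emit P5@[36:37]
i=38 'c': node 16→12 ·f
i=39 'a': node 12→1 ·f  emit P4@[39:39]
i=40 'a': node 1→2  emit P4@[40:40]
i=41 'c': node 2→22 ·f  emit P7@[40:41]
i=42 'b': node 22→16 ·f  emit P5@[41:42]
i=43 'a': node 16→6 ·f  emit P4@[43:43]
i=44 'c': node 6→11  emit P2@[42:44],P7@[43:44]
i=45 'a': node 11→1 ·f  emit P4@[45:45]
i=46 'c': node 1→22  emit P7@[45:46]
i=47 'c': node 22→13 ·f
i=48 'a': node 13→1 ·f  emit P4@[48:48]
i=49 'b': node 1→17
i=50 'a': node 17→6 ·f  emit P4@[50:50]
i=51 'a': node 6→7  emit P4@[51:51]
i=52 'c': node 7→8  emit P7@[51:52]
i=53 'b': node 8→9  emit P5@[52:53]
i=54 'a': node 9→10  emit P1@[49:54],P4@[54:54]
i=55 'a': node 10→7 ·f  emit P4@[55:55]
i=56 'a': node 7→2 ·f  emit P4@[56:56]
i=57 'c': node 2→22 ·f  emit P7@[56:57]
i=58 'c': node 22→13 ·f
i=59 'b': node 13→14  emit P5@[58:59]
i=60 'a': node 14→15  emit P3@[57:60],P4@[60:60]
i=61 'a': node 15→7 ·f  emit P4@[61:61]
i=62 'c': node 7→8  emit P7@[61:62]
i=63 'c': node 8→13 ·f
i=64 'c': node 13→13 ·f

All matches (sorted): [[2,5],[3,3],[3,4],[4,2],[4,7],[7,5],[8,3],[8,4],[11,4],[13,4],[14,4],[16,0],[18,5],[21,5],[22,3],[22,4],[23,2],[23,7],[24,5],[27,4],[28,2],[28,7],[29,4],[30,4],[31,4],[32,4],[33,4],[34,4],[35,4],[36,7],[37,5],[39,4],[40,4],[41,7],[42,5],[43,4],[44,2],[44,7],[45,4],[46,7],[48,4],[50,4],[51,4],[52,7],[53,5],[54,1],[54,4],[55,4],[56,4],[57,7],[59,5],[60,3],[60,4],[61,4],[62,7]]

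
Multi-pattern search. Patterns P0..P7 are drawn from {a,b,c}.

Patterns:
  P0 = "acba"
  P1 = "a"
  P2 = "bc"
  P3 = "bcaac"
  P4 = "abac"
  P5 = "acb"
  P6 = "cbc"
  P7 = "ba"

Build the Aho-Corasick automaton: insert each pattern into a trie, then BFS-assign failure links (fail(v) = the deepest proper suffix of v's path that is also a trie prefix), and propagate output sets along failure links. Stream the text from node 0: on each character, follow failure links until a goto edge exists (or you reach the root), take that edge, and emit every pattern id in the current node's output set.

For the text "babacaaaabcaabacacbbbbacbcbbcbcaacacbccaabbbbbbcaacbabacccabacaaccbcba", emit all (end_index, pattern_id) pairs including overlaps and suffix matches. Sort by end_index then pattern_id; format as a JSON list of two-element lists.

Construct AC machine:
Trie nodes:
  0='ε' goto a→1 b→5 c→13
  1='a' goto b→10 c→2  ←P1
  2='ac' goto b→3
  3='acb' goto a→4  ←P5
  4='acba' goto ·  ←P0
  5='b' goto a→16 c→6
  6='bc' goto a→7  ←P2
  7='bca' goto a→8
  8='bcaa' goto c→9
  9='bcaac' goto ·  ←P3
  10='ab' goto a→11
  11='aba' goto c→12
  12='abac' goto ·  ←P4
  13='c' goto b→14
  14='cb' goto c→15
  15='cbc' goto ·  ←P6
  16='ba' goto ·  ←P7

Failure links (BFS by depth):
  n1('a'): parent n0 fail=0; on 'a' 0 → fail=0;  out {1}∪∅={1}
  n5('b'): parent n0 fail=0; on 'b' 0 → fail=0;  out ∅∪∅=∅
  n13('c'): parent n0 fail=0; on 'c' 0 → fail=0;  out ∅∪∅=∅
  n2('ac'): parent n1 fail=0; on 'c' 0 → fail=13;  out ∅∪∅=∅
  n6('bc'): parent n5 fail=0; on 'c' 0 → fail=13;  out {2}∪∅={2}
  n10('ab'): parent n1 fail=0; on 'b' 0 → fail=5;  out ∅∪∅=∅
  n14('cb'): parent n13 fail=0; on 'b' 0 → fail=5;  out ∅∪∅=∅
  n16('ba'): parent n5 fail=0; on 'a' 0 → fail=1;  out {7}∪{1}={1,7}
  n3('acb'): parent n2 fail=13; on 'b' 13 → fail=14;  out {5}∪∅={5}
  n7('bca'): parent n6 fail=13; on 'a' 13→0 → fail=1;  out ∅∪{1}={1}
  n11('aba'): parent n10 fail=5; on 'a' 5 → fail=16;  out ∅∪{1,7}={1,7}
  n15('cbc'): parent n14 fail=5; on 'c' 5 → fail=6;  out {6}∪{2}={2,6}
  n4('acba'): parent n3 fail=14; on 'a' 14→5 → fail=16;  out {0}∪{1,7}={0,1,7}
  n8('bcaa'): parent n7 fail=1; on 'a' 1→0 → fail=1;  out ∅∪{1}={1}
  n12('abac'): parent n11 fail=16; on 'c' 16→1 → fail=2;  out {4}∪∅={4}
  n9('bcaac'): parent n8 fail=1; on 'c' 1 → fail=2;  out {3}∪∅={3}

Run:
i=0 'b': node 0→5
i=1 'a': node 5→16  → match P1@[1:1],P7@[0:1]
i=2 'b': node 16→10 (via fail)
i=3 'a': node 10→11  → match P1@[3:3],P7@[2:3]
i=4 'c': node 11→12  → match P4@[1:4]
i=5 'a': node 12→1 (via fail)  → match P1@[5:5]
i=6 'a': node 1→1 (via fail)  → match P1@[6:6]
i=7 'a': node 1→1 (via fail)  → match P1@[7:7]
i=8 'a': node 1→1 (via fail)  → match P1@[8:8]
i=9 'b': node 1→10
i=10 'c': node 10→6 (via fail)  → match P2@[9:10]
i=11 'a': node 6→7  → match P1@[11:11]
i=12 'a': node 7→8  → match P1@[12:12]
i=13 'b': node 8→10 (via fail)
i=14 'a': node 10→11  → match P1@[14:14],P7@[13:14]
i=15 'c': node 11→12  → match P4@[12:15]
i=16 'a': node 12→1 (via fail)  → match P1@[16:16]
i=17 'c': node 1→2
i=18 'b': node 2→3  → match P5@[16:18]
i=19 'b': node 3→5 (via fail)
i=20 'b': node 5→5 (via fail)
i=21 'b': node 5→5 (via fail)
i=22 'a': node 5→16  → match P1@[22:22],P7@[21:22]
i=23 'c': node 16→2 (via fail)
i=24 'b': node 2→3  → match P5@[22:24]
i=25 'c': node 3→15 (via fail)  → match P2@[24:25],P6@[23:25]
i=26 'b': node 15→14 (via fail)
i=27 'b': node 14→5 (via fail)
i=28 'c': node 5→6  → match P2@[27:28]
i=29 'b': node 6→14 (via fail)
i=30 'c': node 14→15  → match P2@[29:30],P6@[28:30]
i=31 'a': node 15→7 (via fail)  → match P1@[31:31]
i=32 'a': node 7→8  → match P1@[32:32]
i=33 'c': node 8→9  → match P3@[29:33]
i=34 'a': node 9→1 (via fail)  → match P1@[34:34]
i=35 'c': node 1→2
i=36 'b': node 2→3  → match P5@[34:36]
i=37 'c': node 3→15 (via fail)  → match P2@[36:37],P6@[35:37]
i=38 'c': node 15→13 (via fail)
i=39 'a': node 13→1 (via fail)  → match P1@[39:39]
i=40 'a': node 1→1 (via fail)  → match P1@[40:40]
i=41 'b': node 1→10
i=42 'b': node 10→5 (via fail)
i=43 'b': node 5→5 (via fail)
i=44 'b': node 5→5 (via fail)
i=45 'b': node 5→5 (via fail)
i=46 'b': node 5→5 (via fail)
i=47 'c': node 5→6  → match P2@[46:47]
i=48 'a': node 6→7  → match P1@[48:48]
i=49 'a': node 7→8  → match P1@[49:49]
i=50 'c': node 8→9  → match P3@[46:50]
i=51 'b': node 9→3 (via fail)  → match P5@[49:51]
i=52 'a': node 3→4  → match P0@[49:52],P1@[52:52],P7@[51:52]
i=53 'b': node 4→10 (via fail)
i=54 'a': node 10→11  → match P1@[54:54],P7@[53:54]
i=55 'c': node 11→12  → match P4@[52:55]
i=56 'c': node 12→13 (via fail)
i=57 'c': node 13→13 (via fail)
i=58 'a': node 13→1 (via fail)  → match P1@[58:58]
i=59 'b': node 1→10
i=60 'a': node 10→11  → match P1@[60:60],P7@[59:60]
i=61 'c': node 11→12  → match P4@[58:61]
i=62 'a': node 12→1 (via fail)  → match P1@[62:62]
i=63 'a': node 1→1 (via fail)  → match P1@[63:63]
i=64 'c': node 1→2
i=65 'c': node 2→13 (via fail)
i=66 'b': node 13→14
i=67 'c': node 14→15  → match P2@[66:67],P6@[65:67]
i=68 'b': node 15→14 (via fail)
i=69 'a': node 14→16 (via fail)  → match P1@[69:69],P7@[68:69]

All matches (sorted): [[1,1],[1,7],[3,1],[3,7],[4,4],[5,1],[6,1],[7,1],[8,1],[10,2],[11,1],[12,1],[14,1],[14,7],[15,4],[16,1],[18,5],[22,1],[22,7],[24,5],[25,2],[25,6],[28,2],[30,2],[30,6],[31,1],[32,1],[33,3],[34,1],[36,5],[37,2],[37,6],[39,1],[40,1],[47,2],[48,1],[49,1],[50,3],[51,5],[52,0],[52,1],[52,7],[54,1],[54,7],[55,4],[58,1],[60,1],[60,7],[61,4],[62,1],[63,1],[67,2],[67,6],[69,1],[69,7]]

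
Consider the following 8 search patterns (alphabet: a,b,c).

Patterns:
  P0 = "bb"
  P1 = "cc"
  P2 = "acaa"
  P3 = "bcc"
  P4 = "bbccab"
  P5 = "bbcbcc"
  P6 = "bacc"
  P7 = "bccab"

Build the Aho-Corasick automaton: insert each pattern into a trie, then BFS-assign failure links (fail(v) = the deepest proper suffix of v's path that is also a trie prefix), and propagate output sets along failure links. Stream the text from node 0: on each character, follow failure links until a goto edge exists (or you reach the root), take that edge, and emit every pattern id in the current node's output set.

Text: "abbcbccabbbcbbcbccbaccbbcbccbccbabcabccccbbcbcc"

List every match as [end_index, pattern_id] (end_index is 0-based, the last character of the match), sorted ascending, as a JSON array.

Construct AC machine:
Trie nodes:
  0='ε' goto a→5 b→1 c→3
  1='b' goto a→18 b→2 c→9
  2='bb' goto c→11  [P0 ends]
  3='c' goto c→4
  4='cc' goto ·  [P1 ends]
  5='a' goto c→6
  6='ac' goto a→7
  7='aca' goto a→8
  8='acaa' goto ·  [P2 ends]
  9='bc' goto c→10
  10='bcc' goto a→21  [P3 ends]
  11='bbc' goto b→15 c→12
  12='bbcc' goto a→13
  13='bbcca' goto b→14
  14='bbccab' goto ·  [P4 ends]
  15='bbcb' goto c→16
  16='bbcbc' goto c→17
  17='bbcbcc' goto ·  [P5 ends]
  18='ba' goto c→19
  19='bac' goto c→20
  20='bacc' goto ·  [P6 ends]
  21='bcca' goto b→22
  22='bccab' goto ·  [P7 ends]

Failure links (BFS by depth):
  n1('b'): parent n0 fail=0; on 'b' 0 → fail=0;  out ∅∪∅=∅
  n3('c'): parent n0 fail=0; on 'c' 0 → fail=0;  out ∅∪∅=∅
  n5('a'): parent n0 fail=0; on 'a' 0 → fail=0;  out ∅∪∅=∅
  n2('bb'): parent n1 fail=0; on 'b' 0 → fail=1;  out {0}∪∅={0}
  n4('cc'): parent n3 fail=0; on 'c' 0 → fail=3;  out {1}∪∅={1}
  n6('ac'): parent n5 fail=0; on 'c' 0 → fail=3;  out ∅∪∅=∅
  n9('bc'): parent n1 fail=0; on 'c' 0 → fail=3;  out ∅∪∅=∅
  n18('ba'): parent n1 fail=0; on 'a' 0 → fail=5;  out ∅∪∅=∅
  n7('aca'): parent n6 fail=3; on 'a' 3→0 → fail=5;  out ∅∪∅=∅
  n10('bcc'): parent n9 fail=3; on 'c' 3 → fail=4;  out {3}∪{1}={1,3}
  n11('bbc'): parent n2 fail=1; on 'c' 1 → fail=9;  out ∅∪∅=∅
  n19('bac'): parent n18 fail=5; on 'c' 5 → fail=6;  out ∅∪∅=∅
  n8('acaa'): parent n7 fail=5; on 'a' 5→0 → fail=5;  out {2}∪∅={2}
  n12('bbcc'): parent n11 fail=9; on 'c' 9 → fail=10;  out ∅∪{1,3}={1,3}
  n15('bbcb'): parent n11 fail=9; on 'b' 9→3→0 → fail=1;  out ∅∪∅=∅
  n20('bacc'): parent n19 fail=6; on 'c' 6→3 → fail=4;  out {6}∪{1}={1,6}
  n21('bcca'): parent n10 fail=4; on 'a' 4→3→0 → fail=5;  out ∅∪∅=∅
  n13('bbcca'): parent n12 fail=10; on 'a' 10 → fail=21;  out ∅∪∅=∅
  n16('bbcbc'): parent n15 fail=1; on 'c' 1 → fail=9;  out ∅∪∅=∅
  n22('bccab'): parent n21 fail=5; on 'b' 5→0 → fail=1;  out {7}∪∅={7}
  n14('bbccab'): parent n13 fail=21; on 'b' 21 → fail=22;  out {4}∪{7}={4,7}
  n17('bbcbcc'): parent n16 fail=9; on 'c' 9 → fail=10;  out {5}∪{1,3}={1,3,5}

Text stream:
pos 0 'a': at 5
pos 1 'b': at 1 ·f
pos 2 'b': at 2  emit P0@[1:2]
pos 3 'c': at 11
pos 4 'b': at 15
pos 5 'c': at 16
pos 6 'c': at 17  emit P1@[5:6],P3@[4:6],P5@[1:6]
pos 7 'a': at 21 ·f
pos 8 'b': at 22  emit P7@[4:8]
pos 9 'b': at 2 ·f  emit P0@[8:9]
pos 10 'b': at 2 ·f  emit P0@[9:10]
pos 11 'c': at 11
pos 12 'b': at 15
pos 13 'b': at 2 ·f  emit P0@[12:13]
pos 14 'c': at 11
pos 15 'b': at 15
pos 16 'c': at 16
pos 17 'c': at 17  emit P1@[16:17],P3@[15:17],P5@[12:17]
pos 18 'b': at 1 ·f
pos 19 'a': at 18
pos 20 'c': at 19
pos 21 'c': at 20  emit P1@[20:21],P6@[18:21]
pos 22 'b': at 1 ·f
pos 23 'b': at 2  emit P0@[22:23]
pos 24 'c': at 11
pos 25 'b': at 15
pos 26 'c': at 16
pos 27 'c': at 17  emit P1@[26:27],P3@[25:27],P5@[22:27]
pos 28 'b': at 1 ·f
pos 29 'c': at 9
pos 30 'c': at 10  emit P1@[29:30],P3@[28:30]
pos 31 'b': at 1 ·f
pos 32 'a': at 18
pos 33 'b': at 1 ·f
pos 34 'c': at 9
pos 35 'a': at 5 ·f
pos 36 'b': at 1 ·f
pos 37 'c': at 9
pos 38 'c': at 10  emit P1@[37:38],P3@[36:38]
pos 39 'c': at 4 ·f  emit P1@[38:39]
pos 40 'c': at 4 ·f  emit P1@[39:40]
pos 41 'b': at 1 ·f
pos 42 'b': at 2  emit P0@[41:42]
pos 43 'c': at 11
pos 44 'b': at 15
pos 45 'c': at 16
pos 46 'c': at 17  emit P1@[45:46],P3@[44:46],P5@[41:46]

All matches (sorted): [[2,0],[6,1],[6,3],[6,5],[8,7],[9,0],[10,0],[13,0],[17,1],[17,3],[17,5],[21,1],[21,6],[23,0],[27,1],[27,3],[27,5],[30,1],[30,3],[38,1],[38,3],[39,1],[40,1],[42,0],[46,1],[46,3],[46,5]]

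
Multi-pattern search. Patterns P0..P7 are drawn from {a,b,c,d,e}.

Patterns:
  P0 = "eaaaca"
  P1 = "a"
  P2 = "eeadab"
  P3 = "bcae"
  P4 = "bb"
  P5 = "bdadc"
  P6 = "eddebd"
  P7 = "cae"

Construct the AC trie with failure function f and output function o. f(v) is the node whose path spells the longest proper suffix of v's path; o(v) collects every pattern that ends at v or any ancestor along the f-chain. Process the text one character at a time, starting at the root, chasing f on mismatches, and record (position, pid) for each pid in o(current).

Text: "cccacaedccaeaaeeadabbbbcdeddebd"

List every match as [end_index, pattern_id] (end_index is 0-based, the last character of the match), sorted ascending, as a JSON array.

Build automaton:
Trie (insert patterns):
  0='ε' goto a→7 b→13 c→27 e→1
  1='e' goto a→2 d→22 e→8
  2='ea' goto a→3
  3='eaa' goto a→4
  4='eaaa' goto c→5
  5='eaaac' goto a→6
  6='eaaaca' goto ·  ←P0
  7='a' goto ·  ←P1
  8='ee' goto a→9
  9='eea' goto d→10
  10='eead' goto a→11
  11='eeada' goto b→12
  12='eeadab' goto ·  ←P2
  13='b' goto b→17 c→14 d→18
  14='bc' goto a→15
  15='bca' goto e→16
  16='bcae' goto ·  ←P3
  17='bb' goto ·  ←P4
  18='bd' goto a→19
  19='bda' goto d→20
  20='bdad' goto c→21
  21='bdadc' goto ·  ←P5
  22='ed' goto d→23
  23='edd' goto e→24
  24='edde' goto b→25
  25='eddeb' goto d→26
  26='eddebd' goto ·  ←P6
  27='c' goto a→28
  28='ca' goto e→29
  29='cae' goto ·  ←P7

BFS fail/out derivation:
  fail(1) 'e': from fail(0)=0 chase 'e': 0 ⇒ 0;  out=∅∪out(0)=∅
  fail(7) 'a': from fail(0)=0 chase 'a': 0 ⇒ 0;  out={1}∪out(0)={1}
  fail(13) 'b': from fail(0)=0 chase 'b': 0 ⇒ 0;  out=∅∪out(0)=∅
  fail(27) 'c': from fail(0)=0 chase 'c': 0 ⇒ 0;  out=∅∪out(0)=∅
  fail(2) 'ea': from fail(1)=0 chase 'a': 0 ⇒ 7;  out=∅∪out(7)={1}
  fail(8) 'ee': from fail(1)=0 chase 'e': 0 ⇒ 1;  out=∅∪out(1)=∅
  fail(14) 'bc': from fail(13)=0 chase 'c': 0 ⇒ 27;  out=∅∪out(27)=∅
  fail(17) 'bb': from fail(13)=0 chase 'b': 0 ⇒ 13;  out={4}∪out(13)={4}
  fail(18) 'bd': from fail(13)=0 chase 'd': 0 ⇒ 0;  out=∅∪out(0)=∅
  fail(22) 'ed': from fail(1)=0 chase 'd': 0 ⇒ 0;  out=∅∪out(0)=∅
  fail(28) 'ca': from fail(27)=0 chase 'a': 0 ⇒ 7;  out=∅∪out(7)={1}
  fail(3) 'eaa': from fail(2)=7 chase 'a': 7→0 ⇒ 7;  out=∅∪out(7)={1}
  fail(9) 'eea': from fail(8)=1 chase 'a': 1 ⇒ 2;  out=∅∪out(2)={1}
  fail(15) 'bca': from fail(14)=27 chase 'a': 27 ⇒ 28;  out=∅∪out(28)={1}
  fail(19) 'bda': from fail(18)=0 chase 'a': 0 ⇒ 7;  out=∅∪out(7)={1}
  fail(23) 'edd': from fail(22)=0 chase 'd': 0 ⇒ 0;  out=∅∪out(0)=∅
  fail(29) 'cae': from fail(28)=7 chase 'e': 7→0 ⇒ 1;  out={7}∪out(1)={7}
  fail(4) 'eaaa': from fail(3)=7 chase 'a': 7→0 ⇒ 7;  out=∅∪out(7)={1}
  fail(10) 'eead': from fail(9)=2 chase 'd': 2→7→0 ⇒ 0;  out=∅∪out(0)=∅
  fail(16) 'bcae': from fail(15)=28 chase 'e': 28 ⇒ 29;  out={3}∪out(29)={3,7}
  fail(20) 'bdad': from fail(19)=7 chase 'd': 7→0 ⇒ 0;  out=∅∪out(0)=∅
  fail(24) 'edde': from fail(23)=0 chase 'e': 0 ⇒ 1;  out=∅∪out(1)=∅
  fail(5) 'eaaac': from fail(4)=7 chase 'c': 7→0 ⇒ 27;  out=∅∪out(27)=∅
  fail(11) 'eeada': from fail(10)=0 chase 'a': 0 ⇒ 7;  out=∅∪out(7)={1}
  fail(21) 'bdadc': from fail(20)=0 chase 'c': 0 ⇒ 27;  out={5}∪out(27)={5}
  fail(25) 'eddeb': from fail(24)=1 chase 'b': 1→0 ⇒ 13;  out=∅∪out(13)=∅
  fail(6) 'eaaaca': from fail(5)=27 chase 'a': 27 ⇒ 28;  out={0}∪out(28)={0,1}
  fail(12) 'eeadab': from fail(11)=7 chase 'b': 7→0 ⇒ 13;  out={2}∪out(13)={2}
  fail(26) 'eddebd': from fail(25)=13 chase 'd': 13 ⇒ 18;  out={6}∪out(18)={6}

Run:
i=0 'c': node 0→27
i=1 'c': node 27→27 (fail-walked)
i=2 'c': node 27→27 (fail-walked)
i=3 'a': node 27→28  emit P1@[3:3]
i=4 'c': node 28→27 (fail-walked)
i=5 'a': node 27→28  emit P1@[5:5]
i=6 'e': node 28→29  emit P7@[4:6]
i=7 'd': node 29→22 (fail-walked)
i=8 'c': node 22→27 (fail-walked)
i=9 'c': node 27→27 (fail-walked)
i=10 'a': node 27→28  emit P1@[10:10]
i=11 'e': node 28→29  emit P7@[9:11]
i=12 'a': node 29→2 (fail-walked)  emit P1@[12:12]
i=13 'a': node 2→3  emit P1@[13:13]
i=14 'e': node 3→1 (fail-walked)
i=15 'e': node 1→8
i=16 'a': node 8→9  emit P1@[16:16]
i=17 'd': node 9→10
i=18 'a': node 10→11  emit P1@[18:18]
i=19 'b': node 11→12  emit P2@[14:19]
i=20 'b': node 12→17 (fail-walked)  emit P4@[19:20]
i=21 'b': node 17→17 (fail-walked)  emit P4@[20:21]
i=22 'b': node 17→17 (fail-walked)  emit P4@[21:22]
i=23 'c': node 17→14 (fail-walked)
i=24 'd': node 14→0 (fail-walked)
i=25 'e': node 0→1
i=26 'd': node 1→22
i=27 'd': node 22→23
i=28 'e': node 23→24
i=29 'b': node 24→25
i=30 'd': node 25→26  emit P6@[25:30]

Matches: [[3,1],[5,1],[6,7],[10,1],[11,7],[12,1],[13,1],[16,1],[18,1],[19,2],[20,4],[21,4],[22,4],[30,6]]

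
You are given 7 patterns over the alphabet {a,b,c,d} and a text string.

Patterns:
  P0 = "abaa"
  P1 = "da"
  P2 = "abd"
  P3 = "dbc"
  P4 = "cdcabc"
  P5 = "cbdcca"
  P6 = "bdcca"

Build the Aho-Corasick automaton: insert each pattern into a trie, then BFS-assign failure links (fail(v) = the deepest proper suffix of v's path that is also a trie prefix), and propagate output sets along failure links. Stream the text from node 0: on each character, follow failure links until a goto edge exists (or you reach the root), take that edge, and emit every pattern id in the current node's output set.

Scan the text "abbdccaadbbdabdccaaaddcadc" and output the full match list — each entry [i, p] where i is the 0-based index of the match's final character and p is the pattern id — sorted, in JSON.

Construct AC machine:
Trie (insert patterns):
  n0 'ε': a→1 b→21 c→10 d→5
  n1 'a': b→2
  n2 'ab': a→3 d→7
  n3 'aba': a→4
  n4 'abaa': ·  [P0 ends]
  n5 'd': a→6 b→8
  n6 'da': ·  [P1 ends]
  n7 'abd': ·  [P2 ends]
  n8 'db': c→9
  n9 'dbc': ·  [P3 ends]
  n10 'c': b→16 d→11
  n11 'cd': c→12
  n12 'cdc': a→13
  n13 'cdca': b→14
  n14 'cdcab': c→15
  n15 'cdcabc': ·  [P4 ends]
  n16 'cb': d→17
  n17 'cbd': c→18
  n18 'cbdc': c→19
  n19 'cbdcc': a→20
  n20 'cbdcca': ·  [P5 ends]
  n21 'b': d→22
  n22 'bd': c→23
  n23 'bdc': c→24
  n24 'bdcc': a→25
  n25 'bdcca': ·  [P6 ends]

BFS fail/out derivation:
  fail(1) 'a': from fail(0)=0 chase 'a': 0 ⇒ 0;  out=∅∪out(0)=∅
  fail(5) 'd': from fail(0)=0 chase 'd': 0 ⇒ 0;  out=∅∪out(0)=∅
  fail(10) 'c': from fail(0)=0 chase 'c': 0 ⇒ 0;  out=∅∪out(0)=∅
  fail(21) 'b': from fail(0)=0 chase 'b': 0 ⇒ 0;  out=∅∪out(0)=∅
  fail(2) 'ab': from fail(1)=0 chase 'b': 0 ⇒ 21;  out=∅∪out(21)=∅
  fail(6) 'da': from fail(5)=0 chase 'a': 0 ⇒ 1;  out={1}∪out(1)={1}
  fail(8) 'db': from fail(5)=0 chase 'b': 0 ⇒ 21;  out=∅∪out(21)=∅
  fail(11) 'cd': from fail(10)=0 chase 'd': 0 ⇒ 5;  out=∅∪out(5)=∅
  fail(16) 'cb': from fail(10)=0 chase 'b': 0 ⇒ 21;  out=∅∪out(21)=∅
  fail(22) 'bd': from fail(21)=0 chase 'd': 0 ⇒ 5;  out=∅∪out(5)=∅
  fail(3) 'aba': from fail(2)=21 chase 'a': 21→0 ⇒ 1;  out=∅∪out(1)=∅
  fail(7) 'abd': from fail(2)=21 chase 'd': 21 ⇒ 22;  out={2}∪out(22)={2}
  fail(9) 'dbc': from fail(8)=21 chase 'c': 21→0 ⇒ 10;  out={3}∪out(10)={3}
  fail(12) 'cdc': from fail(11)=5 chase 'c': 5→0 ⇒ 10;  out=∅∪out(10)=∅
  fail(17) 'cbd': from fail(16)=21 chase 'd': 21 ⇒ 22;  out=∅∪out(22)=∅
  fail(23) 'bdc': from fail(22)=5 chase 'c': 5→0 ⇒ 10;  out=∅∪out(10)=∅
  fail(4) 'abaa': from fail(3)=1 chase 'a': 1→0 ⇒ 1;  out={0}∪out(1)={0}
  fail(13) 'cdca': from fail(12)=10 chase 'a': 10→0 ⇒ 1;  out=∅∪out(1)=∅
  fail(18) 'cbdc': from fail(17)=22 chase 'c': 22 ⇒ 23;  out=∅∪out(23)=∅
  fail(24) 'bdcc': from fail(23)=10 chase 'c': 10→0 ⇒ 10;  out=∅∪out(10)=∅
  fail(14) 'cdcab': from fail(13)=1 chase 'b': 1 ⇒ 2;  out=∅∪out(2)=∅
  fail(19) 'cbdcc': from fail(18)=23 chase 'c': 23 ⇒ 24;  out=∅∪out(24)=∅
  fail(25) 'bdcca': from fail(24)=10 chase 'a': 10→0 ⇒ 1;  out={6}∪out(1)={6}
  fail(15) 'cdcabc': from fail(14)=2 chase 'c': 2→21→0 ⇒ 10;  out={4}∪out(10)={4}
  fail(20) 'cbdcca': from fail(19)=24 chase 'a': 24 ⇒ 25;  out={5}∪out(25)={5,6}

Run:
pos 0 'a': at 1
pos 1 'b': at 2
pos 2 'b': at 21 (fail-walked)
pos 3 'd': at 22
pos 4 'c': at 23
pos 5 'c': at 24
pos 6 'a': at 25  ** P6@[2:6]
pos 7 'a': at 1 (fail-walked)
pos 8 'd': at 5 (fail-walked)
pos 9 'b': at 8
pos 10 'b': at 21 (fail-walked)
pos 11 'd': at 22
pos 12 'a': at 6 (fail-walked)  ** P1@[11:12]
pos 13 'b': at 2 (fail-walked)
pos 14 'd': at 7  ** P2@[12:14]
pos 15 'c': at 23 (fail-walked)
pos 16 'c': at 24
pos 17 'a': at 25  ** P6@[13:17]
pos 18 'a': at 1 (fail-walked)
pos 19 'a': at 1 (fail-walked)
pos 20 'd': at 5 (fail-walked)
pos 21 'd': at 5 (fail-walked)
pos 22 'c': at 10 (fail-walked)
pos 23 'a': at 1 (fail-walked)
pos 24 'd': at 5 (fail-walked)
pos 25 'c': at 10 (fail-walked)

Matches: [[6,6],[12,1],[14,2],[17,6]]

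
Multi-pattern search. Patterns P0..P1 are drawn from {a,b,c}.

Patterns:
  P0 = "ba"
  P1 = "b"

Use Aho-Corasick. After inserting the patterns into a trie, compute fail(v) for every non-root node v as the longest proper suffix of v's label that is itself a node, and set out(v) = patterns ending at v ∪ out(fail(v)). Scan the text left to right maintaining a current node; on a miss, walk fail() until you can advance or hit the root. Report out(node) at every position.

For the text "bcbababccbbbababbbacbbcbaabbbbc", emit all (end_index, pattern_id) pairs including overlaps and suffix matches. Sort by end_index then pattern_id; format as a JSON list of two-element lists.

Build automaton:
Trie nodes:
  0='ε' goto b→1
  1='b' goto a→2  [P1 ends]
  2='ba' goto ·  [P0 ends]

BFS fail/out derivation:
  n1('b'): parent n0 fail=0; on 'b' 0 → fail=0;  out {1}∪∅={1}
  n2('ba'): parent n1 fail=0; on 'a' 0 → fail=0;  out {0}∪∅={0}

Text stream:
pos 0 'b': at 1  ** P1@[0:0]
pos 1 'c': at 0 (via fail)
pos 2 'b': at 1  ** P1@[2:2]
pos 3 'a': at 2  ** P0@[2:3]
pos 4 'b': at 1 (via fail)  ** P1@[4:4]
pos 5 'a': at 2  ** P0@[4:5]
pos 6 'b': at 1 (via fail)  ** P1@[6:6]
pos 7 'c': at 0 (via fail)
pos 8 'c': at 0
pos 9 'b': at 1  ** P1@[9:9]
pos 10 'b': at 1 (via fail)  ** P1@[10:10]
pos 11 'b': at 1 (via fail)  ** P1@[11:11]
pos 12 'a': at 2  ** P0@[11:12]
pos 13 'b': at 1 (via fail)  ** P1@[13:13]
pos 14 'a': at 2  ** P0@[13:14]
pos 15 'b': at 1 (via fail)  ** P1@[15:15]
pos 16 'b': at 1 (via fail)  ** P1@[16:16]
pos 17 'b': at 1 (via fail)  ** P1@[17:17]
pos 18 'a': at 2  ** P0@[17:18]
pos 19 'c': at 0 (via fail)
pos 20 'b': at 1  ** P1@[20:20]
pos 21 'b': at 1 (via fail)  ** P1@[21:21]
pos 22 'c': at 0 (via fail)
pos 23 'b': at 1  ** P1@[23:23]
pos 24 'a': at 2  ** P0@[23:24]
pos 25 'a': at 0 (via fail)
pos 26 'b': at 1  ** P1@[26:26]
pos 27 'b': at 1 (via fail)  ** P1@[27:27]
pos 28 'b': at 1 (via fail)  ** P1@[28:28]
pos 29 'b': at 1 (via fail)  ** P1@[29:29]
pos 30 'c': at 0 (via fail)

Matches: [[0,1],[2,1],[3,0],[4,1],[5,0],[6,1],[9,1],[10,1],[11,1],[12,0],[13,1],[14,0],[15,1],[16,1],[17,1],[18,0],[20,1],[21,1],[23,1],[24,0],[26,1],[27,1],[28,1],[29,1]]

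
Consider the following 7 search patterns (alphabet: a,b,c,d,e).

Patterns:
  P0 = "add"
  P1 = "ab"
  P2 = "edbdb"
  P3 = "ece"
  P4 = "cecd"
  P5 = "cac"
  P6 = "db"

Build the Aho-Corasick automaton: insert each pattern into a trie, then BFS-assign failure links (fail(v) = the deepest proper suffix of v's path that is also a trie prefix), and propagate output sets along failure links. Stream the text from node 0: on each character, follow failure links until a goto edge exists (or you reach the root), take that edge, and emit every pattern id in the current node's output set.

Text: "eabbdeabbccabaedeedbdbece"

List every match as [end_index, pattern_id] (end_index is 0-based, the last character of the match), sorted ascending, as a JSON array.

Construct AC machine:
Trie (insert patterns):
  n0 'ε': a→1 c→12 d→18 e→5
  n1 'a': b→4 d→2
  n2 'ad': d→3
  n3 'add': ·  ←P0
  n4 'ab': ·  ←P1
  n5 'e': c→10 d→6
  n6 'ed': b→7
  n7 'edb': d→8
  n8 'edbd': b→9
  n9 'edbdb': ·  ←P2
  n10 'ec': e→11
  n11 'ece': ·  ←P3
  n12 'c': a→16 e→13
  n13 'ce': c→14
  n14 'cec': d→15
  n15 'cecd': ·  ←P4
  n16 'ca': c→17
  n17 'cac': ·  ←P5
  n18 'd': b→19
  n19 'db': ·  ←P6

Failure links (BFS by depth):
  n1('a'): parent n0 fail=0; on 'a' 0 → fail=0;  out ∅∪∅=∅
  n5('e'): parent n0 fail=0; on 'e' 0 → fail=0;  out ∅∪∅=∅
  n12('c'): parent n0 fail=0; on 'c' 0 → fail=0;  out ∅∪∅=∅
  n18('d'): parent n0 fail=0; on 'd' 0 → fail=0;  out ∅∪∅=∅
  n2('ad'): parent n1 fail=0; on 'd' 0 → fail=18;  out ∅∪∅=∅
  n4('ab'): parent n1 fail=0; on 'b' 0 → fail=0;  out {1}∪∅={1}
  n6('ed'): parent n5 fail=0; on 'd' 0 → fail=18;  out ∅∪∅=∅
  n10('ec'): parent n5 fail=0; on 'c' 0 → fail=12;  out ∅∪∅=∅
  n13('ce'): parent n12 fail=0; on 'e' 0 → fail=5;  out ∅∪∅=∅
  n16('ca'): parent n12 fail=0; on 'a' 0 → fail=1;  out ∅∪∅=∅
  n19('db'): parent n18 fail=0; on 'b' 0 → fail=0;  out {6}∪∅={6}
  n3('add'): parent n2 fail=18; on 'd' 18→0 → fail=18;  out {0}∪∅={0}
  n7('edb'): parent n6 fail=18; on 'b' 18 → fail=19;  out ∅∪{6}={6}
  n11('ece'): parent n10 fail=12; on 'e' 12 → fail=13;  out {3}∪∅={3}
  n14('cec'): parent n13 fail=5; on 'c' 5 → fail=10;  out ∅∪∅=∅
  n17('cac'): parent n16 fail=1; on 'c' 1→0 → fail=12;  out {5}∪∅={5}
  n8('edbd'): parent n7 fail=19; on 'd' 19→0 → fail=18;  out ∅∪∅=∅
  n15('cecd'): parent n14 fail=10; on 'd' 10→12→0 → fail=18;  out {4}∪∅={4}
  n9('edbdb'): parent n8 fail=18; on 'b' 18 → fail=19;  out {2}∪{6}={2,6}

Text stream:
i=0 'e': node 0→5
i=1 'a': node 5→1 ·f
i=2 'b': node 1→4  emit P1@[1:2]
i=3 'b': node 4→0 ·f
i=4 'd': node 0→18
i=5 'e': node 18→5 ·f
i=6 'a': node 5→1 ·f
i=7 'b': node 1→4  emit P1@[6:7]
i=8 'b': node 4→0 ·f
i=9 'c': node 0→12
i=10 'c': node 12→12 ·f
i=11 'a': node 12→16
i=12 'b': node 16→4 ·f  emit P1@[11:12]
i=13 'a': node 4→1 ·f
i=14 'e': node 1→5 ·f
i=15 'd': node 5→6
i=16 'e': node 6→5 ·f
i=17 'e': node 5→5 ·f
i=18 'd': node 5→6
i=19 'b': node 6→7  emit P6@[18:19]
i=20 'd': node 7→8
i=21 'b': node 8→9  emit P2@[17:21],P6@[20:21]
i=22 'e': node 9→5 ·f
i=23 'c': node 5→10
i=24 'e': node 10→11  emit P3@[22:24]

Matches: [[2,1],[7,1],[12,1],[19,6],[21,2],[21,6],[24,3]]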